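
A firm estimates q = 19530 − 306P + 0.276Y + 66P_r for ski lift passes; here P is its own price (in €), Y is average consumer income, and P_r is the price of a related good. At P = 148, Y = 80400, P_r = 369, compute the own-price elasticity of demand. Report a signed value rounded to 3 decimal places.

At the given values, q = 19530 − 306(148) + 0.276(80400) + 66(369) = 20786.4.
∂q/∂P = −306.
E = (-306) × (148/20786.4) = -2.17873…

-2.179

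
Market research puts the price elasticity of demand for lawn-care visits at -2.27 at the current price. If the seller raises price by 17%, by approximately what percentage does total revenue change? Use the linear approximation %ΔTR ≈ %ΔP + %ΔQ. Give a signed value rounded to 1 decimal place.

-21.6%

%ΔQ ≈ Ed × %ΔP = (-2.27) × (+17%) = -38.5900%
%ΔTR ≈ %ΔP + %ΔQ = (+17%) + (-38.5900%) = -21.5900%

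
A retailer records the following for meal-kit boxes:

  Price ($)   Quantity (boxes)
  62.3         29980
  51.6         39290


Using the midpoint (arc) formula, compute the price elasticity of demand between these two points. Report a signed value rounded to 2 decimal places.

%ΔQ = (39290 − 29980) / [(29980 + 39290)/2] = 9310/34635 = 0.268803…
%ΔP = (51.6 − 62.3) / [(62.3 + 51.6)/2] = -10.7/56.95 = -0.187884…
Arc Ed = %ΔQ / %ΔP = (9310/34635) / (-10.7/56.95) = -1.4306…

-1.43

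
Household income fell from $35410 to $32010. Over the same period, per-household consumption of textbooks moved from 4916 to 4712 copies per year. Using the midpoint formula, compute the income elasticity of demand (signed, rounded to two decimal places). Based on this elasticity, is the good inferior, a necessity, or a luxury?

%ΔQ = (4712 − 4916)/[( 4916 + 4712)/2] = -204/4814 = -0.042376…
%ΔIncome = (32010 − 35410)/[( 35410 + 32010)/2] = -3400/33710 = -0.100860…
E_income = (-204/4814) / (-3400/33710) = 0.4201…
0 < E_income < 1 ⇒ normal good, necessity.

0.42; necessity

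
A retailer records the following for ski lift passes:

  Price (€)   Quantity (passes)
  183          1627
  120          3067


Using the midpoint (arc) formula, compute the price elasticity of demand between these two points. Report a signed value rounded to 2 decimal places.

-1.48

%ΔQ = (3067 − 1627) / [(1627 + 3067)/2] = 1440/2347 = 0.613549…
%ΔP = (120 − 183) / [(183 + 120)/2] = -63/151.5 = -0.415841…
Arc Ed = %ΔQ / %ΔP = (1440/2347) / (-63/151.5) = -1.4754…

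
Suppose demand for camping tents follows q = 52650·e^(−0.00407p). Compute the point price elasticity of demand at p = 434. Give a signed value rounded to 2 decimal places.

-1.77

dq/dp = −0.00407·q = -36.6323. At p = 434, q = 9000.55.
Ed = (dq/dp)·(p/q) = (-36.6323) × (434/9000.55) = -1.7663…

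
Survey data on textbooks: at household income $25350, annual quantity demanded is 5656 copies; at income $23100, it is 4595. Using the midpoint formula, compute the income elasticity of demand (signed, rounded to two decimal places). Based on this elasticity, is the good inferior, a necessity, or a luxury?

2.23; luxury

%ΔQ = (4595 − 5656)/[( 5656 + 4595)/2] = -1061/5125.5 = -0.207004…
%ΔIncome = (23100 − 25350)/[( 25350 + 23100)/2] = -2250/24225 = -0.092879…
E_income = (-1061/5125.5) / (-2250/24225) = 2.2287…
E_income > 1 ⇒ normal good, luxury.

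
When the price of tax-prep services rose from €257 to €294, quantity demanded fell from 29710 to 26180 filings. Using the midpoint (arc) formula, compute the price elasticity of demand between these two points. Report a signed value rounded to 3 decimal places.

-0.941

%ΔQ = (26180 − 29710) / [(29710 + 26180)/2] = -3530/27945 = -0.126319…
%ΔP = (294 − 257) / [(257 + 294)/2] = 37/275.5 = 0.134301…
Arc Ed = %ΔQ / %ΔP = (-3530/27945) / (37/275.5) = -0.94056…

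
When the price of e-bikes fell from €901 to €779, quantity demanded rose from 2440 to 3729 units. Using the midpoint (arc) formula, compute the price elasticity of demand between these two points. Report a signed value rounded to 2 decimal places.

-2.88

%ΔQ = (3729 − 2440) / [(2440 + 3729)/2] = 1289/3084.5 = 0.417895…
%ΔP = (779 − 901) / [(901 + 779)/2] = -122/840 = -0.145238…
Arc Ed = %ΔQ / %ΔP = (1289/3084.5) / (-122/840) = -2.8773…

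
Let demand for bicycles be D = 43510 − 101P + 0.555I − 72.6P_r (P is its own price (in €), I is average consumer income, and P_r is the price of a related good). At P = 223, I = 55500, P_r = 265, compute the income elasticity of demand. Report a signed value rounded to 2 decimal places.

0.95

At the given values, D = 43510 − 101(223) + 0.555(55500) − 72.6(265) = 32550.5.
∂D/∂I = 0.555.
E = (0.555) × (55500/32550.5) = 0.9462…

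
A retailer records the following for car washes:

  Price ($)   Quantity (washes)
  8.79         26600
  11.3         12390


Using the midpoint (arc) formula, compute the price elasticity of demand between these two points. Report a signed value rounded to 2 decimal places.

-2.92

%ΔQ = (12390 − 26600) / [(26600 + 12390)/2] = -14210/19495 = -0.728904…
%ΔP = (11.3 − 8.79) / [(8.79 + 11.3)/2] = 2.51/10.045 = 0.249875…
Arc Ed = %ΔQ / %ΔP = (-14210/19495) / (2.51/10.045) = -2.9170…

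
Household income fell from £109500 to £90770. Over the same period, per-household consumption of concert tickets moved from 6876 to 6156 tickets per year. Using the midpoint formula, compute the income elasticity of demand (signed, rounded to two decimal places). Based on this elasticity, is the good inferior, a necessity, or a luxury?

%ΔQ = (6156 − 6876)/[( 6876 + 6156)/2] = -720/6516 = -0.110497…
%ΔIncome = (90770 − 109500)/[( 109500 + 90770)/2] = -18730/100135 = -0.187047…
E_income = (-720/6516) / (-18730/100135) = 0.5907…
0 < E_income < 1 ⇒ normal good, necessity.

0.59; necessity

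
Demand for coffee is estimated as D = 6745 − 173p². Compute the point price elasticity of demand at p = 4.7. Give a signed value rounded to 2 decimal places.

-2.61

dD/dp = −2·173·p = -1626.2. At p = 4.7, D = 2923.43.
Ed = (dD/dp)·(p/D) = (-1626.2) × (4.7/2923.43) = -2.6144…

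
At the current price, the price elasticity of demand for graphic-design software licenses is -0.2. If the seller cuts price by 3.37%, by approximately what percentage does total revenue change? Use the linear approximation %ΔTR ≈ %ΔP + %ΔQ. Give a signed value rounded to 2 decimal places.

-2.70%

%ΔQ ≈ Ed × %ΔP = (-0.2) × (-3.37%) = +0.6740%
%ΔTR ≈ %ΔP + %ΔQ = (-3.37%) + (+0.6740%) = -2.6960%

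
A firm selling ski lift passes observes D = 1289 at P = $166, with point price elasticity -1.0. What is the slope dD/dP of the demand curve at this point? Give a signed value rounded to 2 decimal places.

-7.77

Ed = (dD/dP)·(P/D) ⇒ dD/dP = Ed·D/P = (-1.0)·1289/166 = -7.7650…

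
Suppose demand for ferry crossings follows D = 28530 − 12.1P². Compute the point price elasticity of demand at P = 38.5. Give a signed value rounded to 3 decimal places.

dD/dP = −2·12.1·P = -931.7. At P = 38.5, D = 10594.775.
Ed = (dD/dP)·(P/D) = (-931.7) × (38.5/10594.775) = -3.38567…

-3.386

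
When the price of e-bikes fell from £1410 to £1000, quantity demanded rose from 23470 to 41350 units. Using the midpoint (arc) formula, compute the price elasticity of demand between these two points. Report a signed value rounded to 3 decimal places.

-1.621

%ΔQ = (41350 − 23470) / [(23470 + 41350)/2] = 17880/32410 = 0.551681…
%ΔP = (1000 − 1410) / [(1410 + 1000)/2] = -410/1205 = -0.340248…
Arc Ed = %ΔQ / %ΔP = (17880/32410) / (-410/1205) = -1.62140…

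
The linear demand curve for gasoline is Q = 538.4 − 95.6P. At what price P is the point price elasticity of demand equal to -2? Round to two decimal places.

3.75

Ed = −95.6P/(538.4 − 95.6P). Set this equal to -2:
95.6P = 2·(538.4 − 95.6P) ⇒ 95.6P(1 + 2) = 2·538.4
P = 2·538.4 / (95.6·3) = 3.7545…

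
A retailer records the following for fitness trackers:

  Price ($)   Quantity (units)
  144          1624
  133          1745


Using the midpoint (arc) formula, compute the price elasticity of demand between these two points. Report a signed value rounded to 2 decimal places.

-0.90

%ΔQ = (1745 − 1624) / [(1624 + 1745)/2] = 121/1684.5 = 0.071831…
%ΔP = (133 − 144) / [(144 + 133)/2] = -11/138.5 = -0.079422…
Arc Ed = %ΔQ / %ΔP = (121/1684.5) / (-11/138.5) = -0.9044…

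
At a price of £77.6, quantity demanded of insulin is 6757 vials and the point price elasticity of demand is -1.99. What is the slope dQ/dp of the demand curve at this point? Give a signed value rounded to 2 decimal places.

Ed = (dQ/dp)·(p/Q) ⇒ dQ/dp = Ed·Q/p = (-1.99)·6757/77.6 = -173.2787…

-173.28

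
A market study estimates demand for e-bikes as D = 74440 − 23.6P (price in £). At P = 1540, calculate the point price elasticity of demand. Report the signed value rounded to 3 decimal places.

-0.954

dD/dP = −23.6. At P = 1540, D = 74440 − 23.6(1540) = 38096.
Ed = (dD/dP)·(P/D) = −23.6 × (1540/38096) = -0.95401…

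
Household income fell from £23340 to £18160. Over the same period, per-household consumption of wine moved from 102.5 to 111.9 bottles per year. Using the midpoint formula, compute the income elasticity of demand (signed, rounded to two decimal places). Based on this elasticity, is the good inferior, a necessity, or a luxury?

%ΔQ = (111.9 − 102.5)/[( 102.5 + 111.9)/2] = 9.4/107.2 = 0.087686…
%ΔIncome = (18160 − 23340)/[( 23340 + 18160)/2] = -5180/20750 = -0.249638…
E_income = (9.4/107.2) / (-5180/20750) = -0.3512…
E_income < 0 ⇒ inferior good.

-0.35; inferior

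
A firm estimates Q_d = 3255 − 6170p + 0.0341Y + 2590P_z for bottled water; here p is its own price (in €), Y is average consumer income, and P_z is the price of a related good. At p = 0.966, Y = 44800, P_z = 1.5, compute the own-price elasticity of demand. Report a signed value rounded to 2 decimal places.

At the given values, Q_d = 3255 − 6170(0.966) + 0.0341(44800) + 2590(1.5) = 2707.46.
∂Q_d/∂p = −6170.
E = (-6170) × (0.966/2707.46) = -2.2014…

-2.20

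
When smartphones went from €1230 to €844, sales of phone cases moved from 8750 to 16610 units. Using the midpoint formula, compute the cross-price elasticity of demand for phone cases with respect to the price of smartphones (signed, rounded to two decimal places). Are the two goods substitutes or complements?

-1.67; complements

%ΔQ_{phone cases} = (16610 − 8750)/avg = 7860/12680 = 0.619873…
%ΔP_{smartphones} = (844 − 1230)/avg = -386/1037 = -0.372227…
E_cross = (7860/12680) / (-386/1037) = -1.6653…
E_cross < 0 ⇒ the goods are complements.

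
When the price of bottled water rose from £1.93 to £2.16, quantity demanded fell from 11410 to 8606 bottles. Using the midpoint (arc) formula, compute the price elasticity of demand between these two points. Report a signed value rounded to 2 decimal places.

%ΔQ = (8606 − 11410) / [(11410 + 8606)/2] = -2804/10008 = -0.280175…
%ΔP = (2.16 − 1.93) / [(1.93 + 2.16)/2] = 0.23/2.045 = 0.112469…
Arc Ed = %ΔQ / %ΔP = (-2804/10008) / (0.23/2.045) = -2.4911…

-2.49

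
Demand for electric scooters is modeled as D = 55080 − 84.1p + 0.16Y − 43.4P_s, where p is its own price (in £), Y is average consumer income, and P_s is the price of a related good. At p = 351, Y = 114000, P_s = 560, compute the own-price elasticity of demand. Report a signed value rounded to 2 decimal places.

-1.51

At the given values, D = 55080 − 84.1(351) + 0.16(114000) − 43.4(560) = 19496.9.
∂D/∂p = −84.1.
E = (-84.1) × (351/19496.9) = -1.5140…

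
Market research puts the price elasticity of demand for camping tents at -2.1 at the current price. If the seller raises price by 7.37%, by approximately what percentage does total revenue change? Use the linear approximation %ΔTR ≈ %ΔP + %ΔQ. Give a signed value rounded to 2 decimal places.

-8.11%

%ΔQ ≈ Ed × %ΔP = (-2.1) × (+7.37%) = -15.4770%
%ΔTR ≈ %ΔP + %ΔQ = (+7.37%) + (-15.4770%) = -8.1070%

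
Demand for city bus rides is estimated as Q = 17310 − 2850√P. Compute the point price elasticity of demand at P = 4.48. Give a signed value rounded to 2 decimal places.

-0.27

dQ/dP = −2850/(2√P) = -673.249. At P = 4.48, Q = 11277.7.
Ed = (dQ/dP)·(P/Q) = (-673.249) × (4.48/11277.7) = -0.2674…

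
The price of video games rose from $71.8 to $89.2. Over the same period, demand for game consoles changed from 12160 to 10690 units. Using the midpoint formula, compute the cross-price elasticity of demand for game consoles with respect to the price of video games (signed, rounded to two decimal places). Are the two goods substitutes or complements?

-0.60; complements

%ΔQ_{game consoles} = (10690 − 12160)/avg = -1470/11425 = -0.128665…
%ΔP_{video games} = (89.2 − 71.8)/avg = 17.4/80.5 = 0.216149…
E_cross = (-1470/11425) / (17.4/80.5) = -0.5952…
E_cross < 0 ⇒ the goods are complements.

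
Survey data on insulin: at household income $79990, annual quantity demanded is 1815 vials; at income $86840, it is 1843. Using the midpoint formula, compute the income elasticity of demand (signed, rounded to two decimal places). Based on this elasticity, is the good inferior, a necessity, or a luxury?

%ΔQ = (1843 − 1815)/[( 1815 + 1843)/2] = 28/1829 = 0.015308…
%ΔIncome = (86840 − 79990)/[( 79990 + 86840)/2] = 6850/83415 = 0.082119…
E_income = (28/1829) / (6850/83415) = 0.1864…
0 < E_income < 1 ⇒ normal good, necessity.

0.19; necessity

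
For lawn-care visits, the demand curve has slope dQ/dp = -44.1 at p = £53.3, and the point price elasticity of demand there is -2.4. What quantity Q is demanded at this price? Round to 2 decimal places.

Ed = (dQ/dp)·(p/Q) ⇒ Q = (dQ/dp)·p/Ed = (-44.1)·53.3/(-2.4) = 979.3875

979.39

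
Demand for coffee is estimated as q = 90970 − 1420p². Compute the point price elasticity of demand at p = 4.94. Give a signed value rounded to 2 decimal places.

dq/dp = −2·1420·p = -14029.6. At p = 4.94, q = 56316.888.
Ed = (dq/dp)·(p/q) = (-14029.6) × (4.94/56316.888) = -1.2306…

-1.23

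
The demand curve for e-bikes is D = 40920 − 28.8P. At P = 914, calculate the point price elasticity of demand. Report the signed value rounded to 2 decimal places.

-1.80

dD/dP = −28.8. At P = 914, D = 40920 − 28.8(914) = 14596.8.
Ed = (dD/dP)·(P/D) = −28.8 × (914/14596.8) = -1.8033…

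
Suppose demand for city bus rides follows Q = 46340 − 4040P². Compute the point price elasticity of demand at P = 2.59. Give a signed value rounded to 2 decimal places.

dQ/dP = −2·4040·P = -20927.2. At P = 2.59, Q = 19239.276.
Ed = (dQ/dP)·(P/Q) = (-20927.2) × (2.59/19239.276) = -2.8172…

-2.82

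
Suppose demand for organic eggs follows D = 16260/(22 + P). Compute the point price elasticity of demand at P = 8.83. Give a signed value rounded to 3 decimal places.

-0.286

dD/dP = −16260/(22 + P)² = -17.107. At P = 8.83, D = 527.408.
Ed = (dD/dP)·(P/D) = (-17.107) × (8.83/527.408) = -0.28640…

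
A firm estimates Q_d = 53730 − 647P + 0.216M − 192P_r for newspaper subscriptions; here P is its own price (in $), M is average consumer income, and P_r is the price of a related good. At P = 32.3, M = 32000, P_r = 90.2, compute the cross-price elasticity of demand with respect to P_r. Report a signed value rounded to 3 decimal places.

-0.772

At the given values, Q_d = 53730 − 647(32.3) + 0.216(32000) − 192(90.2) = 22425.5.
∂Q_d/∂P_r = -192.
E = (-192) × (90.2/22425.5) = -0.77226…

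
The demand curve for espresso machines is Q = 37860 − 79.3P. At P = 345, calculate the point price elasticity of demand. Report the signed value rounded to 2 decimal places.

-2.61

dQ/dP = −79.3. At P = 345, Q = 37860 − 79.3(345) = 10501.5.
Ed = (dQ/dP)·(P/Q) = −79.3 × (345/10501.5) = -2.6051…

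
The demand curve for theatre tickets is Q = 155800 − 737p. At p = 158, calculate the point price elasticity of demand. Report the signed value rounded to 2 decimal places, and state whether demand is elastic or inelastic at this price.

-2.96; elastic

dQ/dp = −737. At p = 158, Q = 155800 − 737(158) = 39354.
Ed = (dQ/dp)·(p/Q) = −737 × (158/39354) = -2.9589…
|Ed| = 2.96 > 1, so demand is elastic.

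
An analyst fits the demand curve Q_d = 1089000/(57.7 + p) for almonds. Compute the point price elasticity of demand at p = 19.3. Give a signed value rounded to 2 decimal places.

dQ_d/dp = −1089000/(57.7 + p)² = -183.673. At p = 19.3, Q_d = 14142.9.
Ed = (dQ_d/dp)·(p/Q_d) = (-183.673) × (19.3/14142.9) = -0.2506…

-0.25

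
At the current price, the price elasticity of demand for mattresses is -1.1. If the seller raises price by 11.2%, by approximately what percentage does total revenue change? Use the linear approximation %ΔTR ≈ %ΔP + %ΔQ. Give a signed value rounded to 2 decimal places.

-1.12%

%ΔQ ≈ Ed × %ΔP = (-1.1) × (+11.2%) = -12.3200%
%ΔTR ≈ %ΔP + %ΔQ = (+11.2%) + (-12.3200%) = -1.1200%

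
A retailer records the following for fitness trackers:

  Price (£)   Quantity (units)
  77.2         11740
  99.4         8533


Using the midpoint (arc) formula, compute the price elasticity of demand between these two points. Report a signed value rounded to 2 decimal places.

-1.26

%ΔQ = (8533 − 11740) / [(11740 + 8533)/2] = -3207/10136.5 = -0.316381…
%ΔP = (99.4 − 77.2) / [(77.2 + 99.4)/2] = 22.2/88.3 = 0.251415…
Arc Ed = %ΔQ / %ΔP = (-3207/10136.5) / (22.2/88.3) = -1.2583…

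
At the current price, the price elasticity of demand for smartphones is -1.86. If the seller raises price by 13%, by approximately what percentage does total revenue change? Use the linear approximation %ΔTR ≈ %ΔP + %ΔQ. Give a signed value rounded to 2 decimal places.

%ΔQ ≈ Ed × %ΔP = (-1.86) × (+13%) = -24.1800%
%ΔTR ≈ %ΔP + %ΔQ = (+13%) + (-24.1800%) = -11.1800%

-11.18%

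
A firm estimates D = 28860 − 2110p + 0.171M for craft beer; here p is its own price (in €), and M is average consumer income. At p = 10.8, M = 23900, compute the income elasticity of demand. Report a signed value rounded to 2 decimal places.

At the given values, D = 28860 − 2110(10.8) + 0.171(23900) = 10158.9.
∂D/∂M = 0.171.
E = (0.171) × (23900/10158.9) = 0.4022…

0.40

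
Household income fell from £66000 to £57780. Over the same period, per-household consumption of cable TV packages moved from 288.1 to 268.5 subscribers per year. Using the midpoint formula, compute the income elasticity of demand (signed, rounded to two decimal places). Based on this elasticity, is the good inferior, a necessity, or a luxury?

%ΔQ = (268.5 − 288.1)/[( 288.1 + 268.5)/2] = -19.6/278.3 = -0.070427…
%ΔIncome = (57780 − 66000)/[( 66000 + 57780)/2] = -8220/61890 = -0.132816…
E_income = (-19.6/278.3) / (-8220/61890) = 0.5302…
0 < E_income < 1 ⇒ normal good, necessity.

0.53; necessity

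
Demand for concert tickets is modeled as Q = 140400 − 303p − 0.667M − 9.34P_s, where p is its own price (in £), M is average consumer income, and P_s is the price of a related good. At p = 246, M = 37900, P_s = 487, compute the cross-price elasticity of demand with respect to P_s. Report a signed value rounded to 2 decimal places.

-0.13

At the given values, Q = 140400 − 303(246) − 0.667(37900) − 9.34(487) = 36034.12.
∂Q/∂P_s = -9.34.
E = (-9.34) × (487/36034.12) = -0.1262…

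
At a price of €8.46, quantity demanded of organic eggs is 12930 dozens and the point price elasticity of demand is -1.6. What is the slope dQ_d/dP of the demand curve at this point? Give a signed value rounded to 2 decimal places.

-2445.39

Ed = (dQ_d/dP)·(P/Q_d) ⇒ dQ_d/dP = Ed·Q_d/P = (-1.6)·12930/8.46 = -2445.3900…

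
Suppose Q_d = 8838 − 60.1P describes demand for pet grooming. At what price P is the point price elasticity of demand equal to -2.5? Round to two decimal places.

105.04

Ed = −60.1P/(8838 − 60.1P). Set this equal to -2.5:
60.1P = 2.5·(8838 − 60.1P) ⇒ 60.1P(1 + 2.5) = 2.5·8838
P = 2.5·8838 / (60.1·3.5) = 105.0392…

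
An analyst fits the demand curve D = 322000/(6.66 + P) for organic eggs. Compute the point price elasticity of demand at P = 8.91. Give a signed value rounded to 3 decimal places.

-0.572

dD/dP = −322000/(6.66 + P)² = -1328.25. At P = 8.91, D = 20680.8.
Ed = (dD/dP)·(P/D) = (-1328.25) × (8.91/20680.8) = -0.57225…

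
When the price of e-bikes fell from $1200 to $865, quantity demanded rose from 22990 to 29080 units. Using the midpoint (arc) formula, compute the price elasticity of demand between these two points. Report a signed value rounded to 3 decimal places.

%ΔQ = (29080 − 22990) / [(22990 + 29080)/2] = 6090/26035 = 0.233915…
%ΔP = (865 − 1200) / [(1200 + 865)/2] = -335/1032.5 = -0.324455…
Arc Ed = %ΔQ / %ΔP = (6090/26035) / (-335/1032.5) = -0.72094…

-0.721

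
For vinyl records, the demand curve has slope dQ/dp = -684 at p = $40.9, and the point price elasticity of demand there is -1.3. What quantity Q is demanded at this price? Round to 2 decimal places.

21519.69

Ed = (dQ/dp)·(p/Q) ⇒ Q = (dQ/dp)·p/Ed = (-684)·40.9/(-1.3) = 21519.6923…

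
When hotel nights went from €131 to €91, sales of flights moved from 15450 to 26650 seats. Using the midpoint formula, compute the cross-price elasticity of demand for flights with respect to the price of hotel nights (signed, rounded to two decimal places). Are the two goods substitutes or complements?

%ΔQ_{flights} = (26650 − 15450)/avg = 11200/21050 = 0.532066…
%ΔP_{hotel nights} = (91 − 131)/avg = -40/111 = -0.360360…
E_cross = (11200/21050) / (-40/111) = -1.4764…
E_cross < 0 ⇒ the goods are complements.

-1.48; complements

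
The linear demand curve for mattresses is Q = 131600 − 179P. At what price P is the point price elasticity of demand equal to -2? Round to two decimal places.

490.13

Ed = −179P/(131600 − 179P). Set this equal to -2:
179P = 2·(131600 − 179P) ⇒ 179P(1 + 2) = 2·131600
P = 2·131600 / (179·3) = 490.1303…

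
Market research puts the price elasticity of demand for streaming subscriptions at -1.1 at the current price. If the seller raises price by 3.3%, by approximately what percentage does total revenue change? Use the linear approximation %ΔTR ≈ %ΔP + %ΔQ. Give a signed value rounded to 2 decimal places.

-0.33%

%ΔQ ≈ Ed × %ΔP = (-1.1) × (+3.3%) = -3.6300%
%ΔTR ≈ %ΔP + %ΔQ = (+3.3%) + (-3.6300%) = -0.3300%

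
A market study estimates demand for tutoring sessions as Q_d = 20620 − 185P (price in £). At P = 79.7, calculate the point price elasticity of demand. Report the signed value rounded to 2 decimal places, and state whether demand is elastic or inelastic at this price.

dQ_d/dP = −185. At P = 79.7, Q_d = 20620 − 185(79.7) = 5875.5.
Ed = (dQ_d/dP)·(P/Q_d) = −185 × (79.7/5875.5) = -2.5094…
|Ed| = 2.51 > 1, so demand is elastic.

-2.51; elastic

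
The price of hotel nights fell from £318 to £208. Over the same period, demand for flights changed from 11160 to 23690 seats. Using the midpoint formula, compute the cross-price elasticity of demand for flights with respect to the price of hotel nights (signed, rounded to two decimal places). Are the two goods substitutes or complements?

-1.72; complements

%ΔQ_{flights} = (23690 − 11160)/avg = 12530/17425 = 0.719081…
%ΔP_{hotel nights} = (208 − 318)/avg = -110/263 = -0.418250…
E_cross = (12530/17425) / (-110/263) = -1.7192…
E_cross < 0 ⇒ the goods are complements.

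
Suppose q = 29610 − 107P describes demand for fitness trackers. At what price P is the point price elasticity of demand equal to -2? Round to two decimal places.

Ed = −107P/(29610 − 107P). Set this equal to -2:
107P = 2·(29610 − 107P) ⇒ 107P(1 + 2) = 2·29610
P = 2·29610 / (107·3) = 184.4859…

184.49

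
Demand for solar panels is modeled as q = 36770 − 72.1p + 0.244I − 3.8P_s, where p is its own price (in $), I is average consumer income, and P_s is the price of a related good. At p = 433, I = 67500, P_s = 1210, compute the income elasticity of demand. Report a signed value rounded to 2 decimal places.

At the given values, q = 36770 − 72.1(433) + 0.244(67500) − 3.8(1210) = 17422.7.
∂q/∂I = 0.244.
E = (0.244) × (67500/17422.7) = 0.9453…

0.95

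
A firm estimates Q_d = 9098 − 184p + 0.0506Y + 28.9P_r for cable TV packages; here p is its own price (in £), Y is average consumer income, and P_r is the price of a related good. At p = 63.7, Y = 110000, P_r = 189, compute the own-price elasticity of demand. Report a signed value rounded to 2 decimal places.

-1.39

At the given values, Q_d = 9098 − 184(63.7) + 0.0506(110000) + 28.9(189) = 8405.3.
∂Q_d/∂p = −184.
E = (-184) × (63.7/8405.3) = -1.3944…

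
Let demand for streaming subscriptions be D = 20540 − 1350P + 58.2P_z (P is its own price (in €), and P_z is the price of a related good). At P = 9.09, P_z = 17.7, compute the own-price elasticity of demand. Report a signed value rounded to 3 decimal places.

At the given values, D = 20540 − 1350(9.09) + 58.2(17.7) = 9298.64.
∂D/∂P = −1350.
E = (-1350) × (9.09/9298.64) = -1.31970…

-1.320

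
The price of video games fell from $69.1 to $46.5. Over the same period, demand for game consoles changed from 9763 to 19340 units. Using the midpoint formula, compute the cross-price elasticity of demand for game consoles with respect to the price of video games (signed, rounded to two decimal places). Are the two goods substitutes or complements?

-1.68; complements

%ΔQ_{game consoles} = (19340 − 9763)/avg = 9577/14551.5 = 0.658145…
%ΔP_{video games} = (46.5 − 69.1)/avg = -22.6/57.8 = -0.391003…
E_cross = (9577/14551.5) / (-22.6/57.8) = -1.6832…
E_cross < 0 ⇒ the goods are complements.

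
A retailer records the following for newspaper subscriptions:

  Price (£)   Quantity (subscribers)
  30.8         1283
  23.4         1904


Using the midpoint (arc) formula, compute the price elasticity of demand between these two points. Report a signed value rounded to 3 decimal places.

%ΔQ = (1904 − 1283) / [(1283 + 1904)/2] = 621/1593.5 = 0.389708…
%ΔP = (23.4 − 30.8) / [(30.8 + 23.4)/2] = -7.4/27.1 = -0.273062…
Arc Ed = %ΔQ / %ΔP = (621/1593.5) / (-7.4/27.1) = -1.42717…

-1.427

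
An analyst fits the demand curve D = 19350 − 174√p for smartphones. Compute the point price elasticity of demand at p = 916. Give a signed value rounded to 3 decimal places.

dD/dp = −174/(2√p) = -2.87456. At p = 916, D = 14083.8.
Ed = (dD/dp)·(p/D) = (-2.87456) × (916/14083.8) = -0.18695…

-0.187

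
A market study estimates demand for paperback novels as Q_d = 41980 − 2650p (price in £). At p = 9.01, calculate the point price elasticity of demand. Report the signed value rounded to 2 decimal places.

-1.32

dQ_d/dp = −2650. At p = 9.01, Q_d = 41980 − 2650(9.01) = 18103.5.
Ed = (dQ_d/dp)·(p/Q_d) = −2650 × (9.01/18103.5) = -1.3188…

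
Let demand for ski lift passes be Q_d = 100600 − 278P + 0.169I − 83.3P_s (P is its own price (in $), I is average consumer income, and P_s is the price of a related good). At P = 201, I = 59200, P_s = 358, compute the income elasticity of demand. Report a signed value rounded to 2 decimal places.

0.40

At the given values, Q_d = 100600 − 278(201) + 0.169(59200) − 83.3(358) = 24905.4.
∂Q_d/∂I = 0.169.
E = (0.169) × (59200/24905.4) = 0.4017…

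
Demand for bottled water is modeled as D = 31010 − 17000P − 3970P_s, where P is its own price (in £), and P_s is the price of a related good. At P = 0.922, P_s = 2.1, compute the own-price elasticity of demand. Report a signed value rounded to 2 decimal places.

At the given values, D = 31010 − 17000(0.922) − 3970(2.1) = 6999.
∂D/∂P = −17000.
E = (-17000) × (0.922/6999) = -2.2394…

-2.24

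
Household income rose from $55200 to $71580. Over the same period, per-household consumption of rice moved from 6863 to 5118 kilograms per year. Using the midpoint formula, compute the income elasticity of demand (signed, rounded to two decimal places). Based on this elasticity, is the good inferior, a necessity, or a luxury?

-1.13; inferior

%ΔQ = (5118 − 6863)/[( 6863 + 5118)/2] = -1745/5990.5 = -0.291294…
%ΔIncome = (71580 − 55200)/[( 55200 + 71580)/2] = 16380/63390 = 0.258400…
E_income = (-1745/5990.5) / (16380/63390) = -1.1272…
E_income < 0 ⇒ inferior good.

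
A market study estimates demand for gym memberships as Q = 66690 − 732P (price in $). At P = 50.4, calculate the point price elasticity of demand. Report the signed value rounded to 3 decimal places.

-1.238

dQ/dP = −732. At P = 50.4, Q = 66690 − 732(50.4) = 29797.2.
Ed = (dQ/dP)·(P/Q) = −732 × (50.4/29797.2) = -1.23812…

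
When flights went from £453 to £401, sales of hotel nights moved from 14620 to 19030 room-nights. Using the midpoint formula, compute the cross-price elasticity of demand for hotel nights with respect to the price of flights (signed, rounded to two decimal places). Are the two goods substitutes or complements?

%ΔQ_{hotel nights} = (19030 − 14620)/avg = 4410/16825 = 0.262109…
%ΔP_{flights} = (401 − 453)/avg = -52/427 = -0.121779…
E_cross = (4410/16825) / (-52/427) = -2.1523…
E_cross < 0 ⇒ the goods are complements.

-2.15; complements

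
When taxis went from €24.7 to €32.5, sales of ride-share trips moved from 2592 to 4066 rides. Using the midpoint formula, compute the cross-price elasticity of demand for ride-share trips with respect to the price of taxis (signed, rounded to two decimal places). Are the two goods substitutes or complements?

1.62; substitutes

%ΔQ_{ride-share trips} = (4066 − 2592)/avg = 1474/3329 = 0.442775…
%ΔP_{taxis} = (32.5 − 24.7)/avg = 7.8/28.6 = 0.272727…
E_cross = (1474/3329) / (7.8/28.6) = 1.6235…
E_cross > 0 ⇒ the goods are substitutes.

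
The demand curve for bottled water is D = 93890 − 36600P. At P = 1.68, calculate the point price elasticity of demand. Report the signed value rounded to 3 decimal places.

-1.898

dD/dP = −36600. At P = 1.68, D = 93890 − 36600(1.68) = 32402.
Ed = (dD/dP)·(P/D) = −36600 × (1.68/32402) = -1.89766…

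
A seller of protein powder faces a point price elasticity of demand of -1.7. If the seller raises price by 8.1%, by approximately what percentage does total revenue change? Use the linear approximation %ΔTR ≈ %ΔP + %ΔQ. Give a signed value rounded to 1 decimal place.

-5.7%

%ΔQ ≈ Ed × %ΔP = (-1.7) × (+8.1%) = -13.7700%
%ΔTR ≈ %ΔP + %ΔQ = (+8.1%) + (-13.7700%) = -5.6700%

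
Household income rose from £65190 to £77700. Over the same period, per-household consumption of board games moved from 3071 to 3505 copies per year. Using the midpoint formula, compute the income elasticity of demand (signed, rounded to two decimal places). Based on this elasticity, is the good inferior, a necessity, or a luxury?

%ΔQ = (3505 − 3071)/[( 3071 + 3505)/2] = 434/3288 = 0.131995…
%ΔIncome = (77700 − 65190)/[( 65190 + 77700)/2] = 12510/71445 = 0.175099…
E_income = (434/3288) / (12510/71445) = 0.7538…
0 < E_income < 1 ⇒ normal good, necessity.

0.75; necessity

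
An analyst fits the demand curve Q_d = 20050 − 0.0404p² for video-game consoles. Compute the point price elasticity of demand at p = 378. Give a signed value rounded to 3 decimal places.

dQ_d/dp = −2·0.0404·p = -30.5424. At p = 378, Q_d = 14277.4864.
Ed = (dQ_d/dp)·(p/Q_d) = (-30.5424) × (378/14277.4864) = -0.80861…

-0.809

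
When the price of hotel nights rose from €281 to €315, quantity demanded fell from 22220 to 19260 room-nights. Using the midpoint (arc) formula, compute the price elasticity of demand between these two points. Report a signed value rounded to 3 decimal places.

-1.251

%ΔQ = (19260 − 22220) / [(22220 + 19260)/2] = -2960/20740 = -0.142719…
%ΔP = (315 − 281) / [(281 + 315)/2] = 34/298 = 0.114093…
Arc Ed = %ΔQ / %ΔP = (-2960/20740) / (34/298) = -1.25089…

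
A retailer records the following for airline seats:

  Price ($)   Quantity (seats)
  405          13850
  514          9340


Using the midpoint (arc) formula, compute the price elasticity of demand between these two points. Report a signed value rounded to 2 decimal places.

%ΔQ = (9340 − 13850) / [(13850 + 9340)/2] = -4510/11595 = -0.388960…
%ΔP = (514 − 405) / [(405 + 514)/2] = 109/459.5 = 0.237214…
Arc Ed = %ΔQ / %ΔP = (-4510/11595) / (109/459.5) = -1.6397…

-1.64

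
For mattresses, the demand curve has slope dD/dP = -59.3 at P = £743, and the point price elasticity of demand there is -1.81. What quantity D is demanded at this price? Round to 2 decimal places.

Ed = (dD/dP)·(P/D) ⇒ D = (dD/dP)·P/Ed = (-59.3)·743/(-1.81) = 24342.4861…

24342.49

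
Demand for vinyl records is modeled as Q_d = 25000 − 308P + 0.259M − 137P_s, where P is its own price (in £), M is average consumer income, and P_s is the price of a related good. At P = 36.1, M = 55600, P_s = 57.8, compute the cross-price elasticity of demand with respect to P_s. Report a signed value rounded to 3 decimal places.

-0.389

At the given values, Q_d = 25000 − 308(36.1) + 0.259(55600) − 137(57.8) = 20363.
∂Q_d/∂P_s = -137.
E = (-137) × (57.8/20363) = -0.38887…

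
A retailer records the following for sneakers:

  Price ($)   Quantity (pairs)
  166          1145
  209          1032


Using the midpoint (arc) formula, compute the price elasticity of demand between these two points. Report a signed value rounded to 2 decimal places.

-0.45

%ΔQ = (1032 − 1145) / [(1145 + 1032)/2] = -113/1088.5 = -0.103812…
%ΔP = (209 − 166) / [(166 + 209)/2] = 43/187.5 = 0.229333…
Arc Ed = %ΔQ / %ΔP = (-113/1088.5) / (43/187.5) = -0.4526…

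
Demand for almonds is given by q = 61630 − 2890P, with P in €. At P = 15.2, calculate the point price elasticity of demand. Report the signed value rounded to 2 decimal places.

dq/dP = −2890. At P = 15.2, q = 61630 − 2890(15.2) = 17702.
Ed = (dq/dP)·(P/q) = −2890 × (15.2/17702) = -2.4815…

-2.48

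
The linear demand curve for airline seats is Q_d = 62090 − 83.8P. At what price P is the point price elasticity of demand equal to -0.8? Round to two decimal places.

329.30

Ed = −83.8P/(62090 − 83.8P). Set this equal to -0.8:
83.8P = 0.8·(62090 − 83.8P) ⇒ 83.8P(1 + 0.8) = 0.8·62090
P = 0.8·62090 / (83.8·1.8) = 329.3025…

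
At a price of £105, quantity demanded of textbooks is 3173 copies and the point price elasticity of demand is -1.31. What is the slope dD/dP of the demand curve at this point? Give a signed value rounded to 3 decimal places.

Ed = (dD/dP)·(P/D) ⇒ dD/dP = Ed·D/P = (-1.31)·3173/105 = -39.58695…

-39.587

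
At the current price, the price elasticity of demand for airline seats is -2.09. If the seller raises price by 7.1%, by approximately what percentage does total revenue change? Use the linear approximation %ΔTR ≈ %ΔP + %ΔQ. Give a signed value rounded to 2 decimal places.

%ΔQ ≈ Ed × %ΔP = (-2.09) × (+7.1%) = -14.8390%
%ΔTR ≈ %ΔP + %ΔQ = (+7.1%) + (-14.8390%) = -7.7390%

-7.74%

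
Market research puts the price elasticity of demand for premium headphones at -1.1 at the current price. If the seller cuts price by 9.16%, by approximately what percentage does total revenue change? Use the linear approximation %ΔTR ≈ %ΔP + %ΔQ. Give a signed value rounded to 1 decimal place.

%ΔQ ≈ Ed × %ΔP = (-1.1) × (-9.16%) = +10.0760%
%ΔTR ≈ %ΔP + %ΔQ = (-9.16%) + (+10.0760%) = +0.9160%

+0.9%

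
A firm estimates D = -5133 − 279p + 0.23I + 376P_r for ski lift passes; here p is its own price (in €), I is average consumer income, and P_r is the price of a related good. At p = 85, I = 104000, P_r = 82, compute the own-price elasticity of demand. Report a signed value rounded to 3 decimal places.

-0.915

At the given values, D = -5133 − 279(85) + 0.23(104000) + 376(82) = 25904.
∂D/∂p = −279.
E = (-279) × (85/25904) = -0.91549…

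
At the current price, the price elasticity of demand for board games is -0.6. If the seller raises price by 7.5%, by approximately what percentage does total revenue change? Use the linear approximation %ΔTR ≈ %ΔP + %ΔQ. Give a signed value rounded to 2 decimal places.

+3.00%

%ΔQ ≈ Ed × %ΔP = (-0.6) × (+7.5%) = -4.5000%
%ΔTR ≈ %ΔP + %ΔQ = (+7.5%) + (-4.5000%) = +3.0000%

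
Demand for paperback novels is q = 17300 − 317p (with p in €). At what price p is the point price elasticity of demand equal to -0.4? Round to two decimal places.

Ed = −317p/(17300 − 317p). Set this equal to -0.4:
317p = 0.4·(17300 − 317p) ⇒ 317p(1 + 0.4) = 0.4·17300
p = 0.4·17300 / (317·1.4) = 15.5926…

15.59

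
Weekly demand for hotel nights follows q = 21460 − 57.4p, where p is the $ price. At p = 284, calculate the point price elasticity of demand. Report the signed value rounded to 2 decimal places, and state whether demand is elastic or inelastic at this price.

-3.16; elastic

dq/dp = −57.4. At p = 284, q = 21460 − 57.4(284) = 5158.4.
Ed = (dq/dp)·(p/q) = −57.4 × (284/5158.4) = -3.1602…
|Ed| = 3.16 > 1, so demand is elastic.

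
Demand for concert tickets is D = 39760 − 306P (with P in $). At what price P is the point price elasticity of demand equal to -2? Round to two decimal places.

Ed = −306P/(39760 − 306P). Set this equal to -2:
306P = 2·(39760 − 306P) ⇒ 306P(1 + 2) = 2·39760
P = 2·39760 / (306·3) = 86.6230…

86.62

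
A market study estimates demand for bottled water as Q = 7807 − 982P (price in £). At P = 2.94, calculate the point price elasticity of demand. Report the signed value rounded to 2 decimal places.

-0.59

dQ/dP = −982. At P = 2.94, Q = 7807 − 982(2.94) = 4919.92.
Ed = (dQ/dP)·(P/Q) = −982 × (2.94/4919.92) = -0.5868…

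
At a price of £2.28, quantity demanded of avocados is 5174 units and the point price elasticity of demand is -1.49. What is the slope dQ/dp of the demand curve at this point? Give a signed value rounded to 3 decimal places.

Ed = (dQ/dp)·(p/Q) ⇒ dQ/dp = Ed·Q/p = (-1.49)·5174/2.28 = -3381.25438…

-3381.254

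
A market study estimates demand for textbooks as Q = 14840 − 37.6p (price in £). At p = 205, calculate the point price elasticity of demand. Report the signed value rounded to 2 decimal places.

dQ/dp = −37.6. At p = 205, Q = 14840 − 37.6(205) = 7132.
Ed = (dQ/dp)·(p/Q) = −37.6 × (205/7132) = -1.0807…

-1.08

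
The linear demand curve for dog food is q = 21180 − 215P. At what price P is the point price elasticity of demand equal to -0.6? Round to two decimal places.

Ed = −215P/(21180 − 215P). Set this equal to -0.6:
215P = 0.6·(21180 − 215P) ⇒ 215P(1 + 0.6) = 0.6·21180
P = 0.6·21180 / (215·1.6) = 36.9418…

36.94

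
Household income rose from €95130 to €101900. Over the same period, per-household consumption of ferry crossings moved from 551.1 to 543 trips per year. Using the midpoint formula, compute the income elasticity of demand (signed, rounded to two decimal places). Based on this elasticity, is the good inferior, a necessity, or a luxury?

%ΔQ = (543 − 551.1)/[( 551.1 + 543)/2] = -8.1/547.05 = -0.014806…
%ΔIncome = (101900 − 95130)/[( 95130 + 101900)/2] = 6770/98515 = 0.068720…
E_income = (-8.1/547.05) / (6770/98515) = -0.2154…
E_income < 0 ⇒ inferior good.

-0.22; inferior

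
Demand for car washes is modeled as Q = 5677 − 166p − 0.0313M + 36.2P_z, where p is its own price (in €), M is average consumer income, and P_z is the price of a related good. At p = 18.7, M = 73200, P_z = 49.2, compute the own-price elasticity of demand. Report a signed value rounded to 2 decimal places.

-1.50

At the given values, Q = 5677 − 166(18.7) − 0.0313(73200) + 36.2(49.2) = 2062.68.
∂Q/∂p = −166.
E = (-166) × (18.7/2062.68) = -1.5049…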